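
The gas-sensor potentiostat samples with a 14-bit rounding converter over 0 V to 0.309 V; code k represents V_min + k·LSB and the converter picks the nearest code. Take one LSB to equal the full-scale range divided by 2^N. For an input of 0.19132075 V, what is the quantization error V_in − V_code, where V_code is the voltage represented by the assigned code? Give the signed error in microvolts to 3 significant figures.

V_FS = 0.309 V. LSB = 0.309 V / 2^14 ≈ 18.86 µV.
Position in LSBs: (0.19132075 − (0)) × 16384/0.309 = 10144.3339; rounding gives k = 10144.
V_code = 0 + (10144/16384) × 0.309 = 0.19131445313 V.
V_in − V_code = 0.19132075 − (0.19131445313) = +6.30 µV.

+6.30 µV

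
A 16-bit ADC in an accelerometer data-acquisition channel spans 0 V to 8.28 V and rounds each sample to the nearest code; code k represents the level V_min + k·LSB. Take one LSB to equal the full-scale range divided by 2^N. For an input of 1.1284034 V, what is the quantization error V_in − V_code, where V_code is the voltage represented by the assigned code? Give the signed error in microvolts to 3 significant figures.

+36.1 µV

Full-scale range = 8.28 V. LSB = 8.28 V / 2^16 ≈ 126.3 µV.
Position in LSBs: (1.1284034 − (0)) × 65536/8.28 = 8931.2857; rounding gives k = 8931.
V_code = V_min + k × range/2^16 = 0 + 8931 × 8.28/65536 = 1.1283673096 V.
V_in − V_code = 1.1284034 − (1.1283673096) = +36.1 µV.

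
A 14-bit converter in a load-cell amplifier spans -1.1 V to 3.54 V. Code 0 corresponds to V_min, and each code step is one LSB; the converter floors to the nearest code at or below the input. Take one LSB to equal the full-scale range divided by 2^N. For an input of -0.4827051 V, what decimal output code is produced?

Span: 3.54 V − (-1.1 V) = 4.64 V. LSB = 4.64 V / 2^14 ≈ 283.2 µV.
code = ⌊(V_in − V_min)/LSB⌋ = ⌊(V_in − V_min) × 2^14 / range⌋
     = ⌊(-0.4827051 − (-1.1)) × 16384 / 4.64⌋ = ⌊0.6172949 × 16384/4.64⌋
     = ⌊2179.690⌋ = 2179.

2179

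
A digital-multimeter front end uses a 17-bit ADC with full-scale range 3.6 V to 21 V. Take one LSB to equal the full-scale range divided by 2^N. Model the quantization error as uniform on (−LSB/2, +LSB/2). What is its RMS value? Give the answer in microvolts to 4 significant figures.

38.32 µV

Full-scale range = 21 V − (3.6 V) = 17.4 V.
One LSB is 17.4 V / 131072 = 132.751 µV.
V_rms = LSB/√12 = 132.751 µV / √12 = 38.32 µV.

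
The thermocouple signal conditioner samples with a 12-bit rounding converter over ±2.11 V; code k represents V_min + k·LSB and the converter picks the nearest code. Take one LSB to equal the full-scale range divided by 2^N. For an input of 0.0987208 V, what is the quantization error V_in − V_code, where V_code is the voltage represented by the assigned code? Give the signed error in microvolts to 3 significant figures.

−185 µV

Full-scale range = 2.11 V − (-2.11 V) = 4.22 V. LSB = 4.22 V / 2^12 ≈ 1.030 mV.
(0.0987208 − (-2.11)) / LSB = 2.2087208 × 4096/4.22 = 2143.8200. Nearest integer: k = 2144.
Reconstructed level: -2.11 + 2144 × 4.22/4096 V = 0.09890625000 V.
Error = V_in − V_code = 0.0987208 − (0.09890625000) = −185 µV.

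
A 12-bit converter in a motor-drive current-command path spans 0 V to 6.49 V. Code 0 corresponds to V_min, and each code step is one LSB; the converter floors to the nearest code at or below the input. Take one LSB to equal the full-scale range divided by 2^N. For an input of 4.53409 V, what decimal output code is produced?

V_FS = 6.49 V. LSB = 6.49 V / 2^12 ≈ 1.584 mV.
(V_in − V_min) × 2^12/range = (4.53409 − (0)) × 4096/6.49 = 2861.577.
Floor → code = 2861.

2861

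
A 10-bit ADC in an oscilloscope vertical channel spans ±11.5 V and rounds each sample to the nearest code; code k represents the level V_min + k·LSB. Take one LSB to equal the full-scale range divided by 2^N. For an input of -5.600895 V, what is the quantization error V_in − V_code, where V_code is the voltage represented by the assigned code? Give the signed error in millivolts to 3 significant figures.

Full-scale range = 11.5 V − (-11.5 V) = 23 V. LSB = 23 V / 2^10 ≈ 22.46 mV.
Position in LSBs: (-5.600895 − (-11.5)) × 1024/23 = 262.6384; rounding gives k = 263.
V_code = -11.5 + (263/1024) × 23 = -5.592773438 V.
V_in − V_code = -5.600895 − (-5.592773438) = −8.12 mV.

−8.12 mV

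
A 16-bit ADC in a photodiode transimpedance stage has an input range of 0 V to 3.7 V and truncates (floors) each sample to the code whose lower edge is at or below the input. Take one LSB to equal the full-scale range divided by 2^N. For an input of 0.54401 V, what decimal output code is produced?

9635

Span = 3.7 V. LSB = 3.7 V / 2^16 ≈ 56.46 µV.
code = ⌊(V_in − V_min)/LSB⌋ = ⌊(V_in − V_min) × 2^16 / range⌋
     = ⌊(0.54401 − (0)) × 65536 / 3.7⌋ = ⌊0.54401 × 65536/3.7⌋
     = ⌊9635.740⌋ = 9635.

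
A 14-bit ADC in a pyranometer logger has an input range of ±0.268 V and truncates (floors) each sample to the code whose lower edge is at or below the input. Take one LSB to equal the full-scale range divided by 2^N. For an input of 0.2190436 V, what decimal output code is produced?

The full-scale span is 0.268 − (-0.268) = 0.536 V. LSB = 0.536 V / 2^14 ≈ 32.71 µV.
(V_in − V_min) × 2^14/range = (0.2190436 − (-0.268)) × 16384/0.536 = 14887.542.
Floor → code = 14887.

14887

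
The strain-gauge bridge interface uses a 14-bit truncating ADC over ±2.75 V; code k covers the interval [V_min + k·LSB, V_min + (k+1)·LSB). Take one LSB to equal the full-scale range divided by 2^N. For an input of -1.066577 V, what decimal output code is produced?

5014

Range = 2.75 − (-2.75) = 5.5 V. LSB = 5.5 V / 2^14 ≈ 335.7 µV.
(V_in − V_min) × 2^14/range = (-1.066577 − (-2.75)) × 16384/5.5 = 5014.764.
Floor → code = 5014.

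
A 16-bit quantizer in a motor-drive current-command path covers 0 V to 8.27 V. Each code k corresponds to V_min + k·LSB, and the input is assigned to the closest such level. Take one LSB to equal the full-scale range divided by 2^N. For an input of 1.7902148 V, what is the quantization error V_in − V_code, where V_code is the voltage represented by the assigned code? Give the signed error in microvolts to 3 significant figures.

−45.4 µV

V_FS = 8.27 V. LSB = 8.27 V / 2^16 ≈ 126.2 µV.
Position in LSBs: (1.7902148 − (0)) × 65536/8.27 = 14186.6405; rounding gives k = 14187.
Reconstructed level: 0 + 14187 × 8.27/65536 V = 1.7902601624 V.
e = 1.7902148 − (1.7902601624) = −45.4 µV.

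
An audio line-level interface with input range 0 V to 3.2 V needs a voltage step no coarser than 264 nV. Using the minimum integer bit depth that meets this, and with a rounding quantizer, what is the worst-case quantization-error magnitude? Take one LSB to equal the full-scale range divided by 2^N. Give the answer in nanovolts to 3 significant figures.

95.4 nV

Span = 3.2 V.
3.2 V / 264 nV = 1.212e7. Since 2^23 = 8388608 and 2^24 = 16777216, N = 24.
Step size = 3.2/16777216 V = 190.73 nV.
|e|_max = LSB/2 = 95.4 nV.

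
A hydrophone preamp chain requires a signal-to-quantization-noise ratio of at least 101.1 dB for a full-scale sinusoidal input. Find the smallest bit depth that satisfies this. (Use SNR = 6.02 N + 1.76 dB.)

17 bits

N ≥ (101.1 − 1.76)/6.02 = 16.502 → N_min = 17.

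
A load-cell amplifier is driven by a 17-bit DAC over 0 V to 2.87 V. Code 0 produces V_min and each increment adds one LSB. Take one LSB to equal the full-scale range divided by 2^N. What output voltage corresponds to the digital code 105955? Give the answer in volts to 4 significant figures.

Span = 2.87 V. LSB = 2.87 V / 2^17.
V_out = 0 + 105955 × (2.87/131072) V
      = 0 + 2.32003 = 2.32003 V.

2.320 V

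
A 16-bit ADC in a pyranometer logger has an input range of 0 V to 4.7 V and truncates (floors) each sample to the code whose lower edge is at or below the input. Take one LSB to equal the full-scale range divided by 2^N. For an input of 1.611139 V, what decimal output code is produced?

V_FS = 4.7 V. LSB = 4.7 V / 2^16 ≈ 71.72 µV.
V_in − V_min = 1.611139 − (0) = 1.611139 V.
Divide by LSB: 1.611139 × 65536/4.7 = 22465.4480.
Truncating gives code 22465.

22465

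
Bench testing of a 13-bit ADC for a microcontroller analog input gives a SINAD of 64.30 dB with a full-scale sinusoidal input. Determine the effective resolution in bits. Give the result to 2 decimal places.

10.39 bits

ENOB = (64.30 − 1.76)/6.02 = 10.3887 bits.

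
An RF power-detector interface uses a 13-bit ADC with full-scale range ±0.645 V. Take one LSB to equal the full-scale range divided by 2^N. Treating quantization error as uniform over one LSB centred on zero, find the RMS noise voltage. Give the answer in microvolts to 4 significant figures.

45.46 µV

Full-scale range = 0.645 V − (-0.645 V) = 1.29 V.
LSB = 1.29 V / 2^13 = 157.471 µV.
RMS of a uniform error over width LSB is LSB/√12 = 45.46 µV.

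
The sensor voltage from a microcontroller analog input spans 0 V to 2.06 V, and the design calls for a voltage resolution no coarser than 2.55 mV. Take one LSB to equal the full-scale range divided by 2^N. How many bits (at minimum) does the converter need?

Span = 2.06 V.
Required number of levels: 2.06/2.55 mV = 807.84; smallest N with 2^N ≥ that is 10.

10 bits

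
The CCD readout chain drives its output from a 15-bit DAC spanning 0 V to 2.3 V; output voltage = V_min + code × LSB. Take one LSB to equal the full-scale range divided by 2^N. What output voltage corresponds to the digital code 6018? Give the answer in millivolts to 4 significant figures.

Full-scale range = 2.3 V. LSB = 2.3 V / 2^15.
V_out = 0 + 6018 × (2.3/32768) V
      = 0 + 0.422406 = 0.422406 V.

422.4 mV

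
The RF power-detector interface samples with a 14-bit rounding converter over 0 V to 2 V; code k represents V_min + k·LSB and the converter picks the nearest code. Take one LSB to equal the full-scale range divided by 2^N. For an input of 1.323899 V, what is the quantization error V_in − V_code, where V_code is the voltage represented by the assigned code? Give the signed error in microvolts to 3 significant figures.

+46.5 µV

Span = 2 V. LSB = 2 V / 2^14 ≈ 122.1 µV.
Position in LSBs: (1.323899 − (0)) × 16384/2 = 10845.3806; rounding gives k = 10845.
Reconstructed level: 0 + 10845 × 2/16384 V = 1.3238525391 V.
V_in − V_code = 1.323899 − (1.3238525391) = +46.5 µV.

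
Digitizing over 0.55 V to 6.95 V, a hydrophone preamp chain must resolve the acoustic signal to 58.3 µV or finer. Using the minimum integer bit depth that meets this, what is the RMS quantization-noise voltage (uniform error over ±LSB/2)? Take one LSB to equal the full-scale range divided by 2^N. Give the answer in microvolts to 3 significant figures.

Full-scale range = 6.95 V − (0.55 V) = 6.4 V.
6.4 V / 58.3 µV = 109800. Since 2^16 = 65536 and 2^17 = 131072, N = 17.
LSB = 6.4 V ÷ 2^17 = 6.4/131072 V = 48.828 µV.
V_rms = LSB/√12 = 14.1 µV.

14.1 µV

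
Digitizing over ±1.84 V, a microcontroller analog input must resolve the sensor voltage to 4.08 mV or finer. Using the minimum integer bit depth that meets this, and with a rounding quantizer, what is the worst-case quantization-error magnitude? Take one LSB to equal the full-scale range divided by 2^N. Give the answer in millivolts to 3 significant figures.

1.80 mV

Span: 1.84 V − (-1.84 V) = 3.68 V.
Levels needed ≥ 3.68/4.08 mV = 902.0. 2^10 = 1024 suffices, so N_min = 10.
LSB = 3.68 V ÷ 2^10 = 3.68/1024 V = 3.5938 mV.
Max error for round-to-nearest is LSB/2 = 1.80 mV.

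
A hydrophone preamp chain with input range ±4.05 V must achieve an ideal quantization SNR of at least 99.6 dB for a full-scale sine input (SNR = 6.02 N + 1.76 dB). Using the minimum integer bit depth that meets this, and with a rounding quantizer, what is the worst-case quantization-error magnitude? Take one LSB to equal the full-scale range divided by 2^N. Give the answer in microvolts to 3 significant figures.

30.9 µV

Span: 4.05 V − (-4.05 V) = 8.1 V.
Solving 6.02 N ≥ 99.6 − 1.76: N ≥ 16.252. Round up → N = 17.
LSB = 8.1 V / 2^17 = 61.798 µV.
Half an LSB is 30.9 µV.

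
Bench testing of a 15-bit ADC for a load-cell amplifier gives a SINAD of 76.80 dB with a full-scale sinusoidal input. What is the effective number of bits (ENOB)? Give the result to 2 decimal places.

ENOB = (SINAD − 1.76) / 6.02 = (76.80 − 1.76) / 6.02 = 75.04 / 6.02 = 12.4651.

12.47 bits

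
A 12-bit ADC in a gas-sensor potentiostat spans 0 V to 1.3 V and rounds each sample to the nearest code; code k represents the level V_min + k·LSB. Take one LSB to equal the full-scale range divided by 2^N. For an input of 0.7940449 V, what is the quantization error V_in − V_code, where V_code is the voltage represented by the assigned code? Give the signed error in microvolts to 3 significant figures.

−46.9 µV

V_FS = 1.3 V. LSB = 1.3 V / 2^12 ≈ 317.4 µV.
(0.7940449 − (0)) / LSB = 0.7940449 × 4096/1.3 = 2501.8522. Nearest integer: k = 2502.
V_code = 0 + (2502/4096) × 1.3 = 0.7940917969 V.
Error = V_in − V_code = 0.7940449 − (0.7940917969) = −46.9 µV.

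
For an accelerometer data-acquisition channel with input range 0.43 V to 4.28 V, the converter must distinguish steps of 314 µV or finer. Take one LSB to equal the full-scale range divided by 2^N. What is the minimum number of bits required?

14 bits

Full-scale range = 4.28 V − (0.43 V) = 3.85 V.
Levels needed ≥ 3.85/314 µV = 12260. 2^14 = 16384 suffices, so N_min = 14.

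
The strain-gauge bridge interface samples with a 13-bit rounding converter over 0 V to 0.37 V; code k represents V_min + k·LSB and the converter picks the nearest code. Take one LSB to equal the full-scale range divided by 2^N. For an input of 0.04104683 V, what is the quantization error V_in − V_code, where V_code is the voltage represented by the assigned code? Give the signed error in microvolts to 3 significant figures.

Range is 0.37 V. LSB = 0.37 V / 2^13 ≈ 45.17 µV.
(V_in − V_min)/LSB = (0.04104683 − (0)) × 8192/0.37 = 908.7990 → nearest code k = 909.
V_code = V_min + k × range/2^13 = 0 + 909 × 0.37/8192 = 0.04105590820 V.
e = 0.04104683 − (0.04105590820) = −9.08 µV.

−9.08 µV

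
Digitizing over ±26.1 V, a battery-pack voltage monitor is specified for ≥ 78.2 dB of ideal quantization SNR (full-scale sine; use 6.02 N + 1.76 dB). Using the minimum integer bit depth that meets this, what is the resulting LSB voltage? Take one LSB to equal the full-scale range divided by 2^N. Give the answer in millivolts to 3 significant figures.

6.37 mV

Span: 26.1 V − (-26.1 V) = 52.2 V.
N ≥ (78.2 − 1.76)/6.02 = 12.698 → N_min = 13.
One LSB is 52.2 V / 8192 = 6.37 mV.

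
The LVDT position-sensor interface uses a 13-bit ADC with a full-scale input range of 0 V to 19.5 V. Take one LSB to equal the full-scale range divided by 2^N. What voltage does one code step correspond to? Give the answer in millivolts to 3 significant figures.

2.38 mV

V_FS = 19.5 V.
Number of codes = 2^13 = 8192.
LSB = 19.5 V ÷ 2^13 = 19.5/8192 V = 2.38 mV.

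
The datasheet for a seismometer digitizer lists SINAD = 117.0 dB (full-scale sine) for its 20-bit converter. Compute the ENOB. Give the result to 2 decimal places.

19.14 bits

Inverting SNR = 6.02 N + 1.76: N_eff = (117.0 − 1.76)/6.02 = 19.1429.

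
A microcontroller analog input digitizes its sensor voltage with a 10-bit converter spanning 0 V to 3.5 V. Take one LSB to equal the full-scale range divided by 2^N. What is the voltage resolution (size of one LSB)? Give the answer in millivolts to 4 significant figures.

V_FS = 3.5 V.
Number of codes = 2^10 = 1024.
One LSB is 3.5 V / 1024 = 3.418 mV.

3.418 mV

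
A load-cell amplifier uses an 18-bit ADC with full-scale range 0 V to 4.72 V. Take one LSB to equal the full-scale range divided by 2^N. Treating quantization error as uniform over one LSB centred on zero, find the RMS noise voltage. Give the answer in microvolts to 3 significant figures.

5.20 µV

Span = 4.72 V.
One LSB is 4.72 V / 262144 = 18.005 µV.
For a uniform distribution on [−LSB/2, +LSB/2], V_rms = LSB/√12 = 18.005 µV/3.4641 = 5.20 µV.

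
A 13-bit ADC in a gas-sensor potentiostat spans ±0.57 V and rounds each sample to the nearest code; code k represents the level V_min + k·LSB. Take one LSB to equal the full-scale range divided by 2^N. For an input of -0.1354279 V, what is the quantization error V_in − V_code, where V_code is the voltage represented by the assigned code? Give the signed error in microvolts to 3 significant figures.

Span: 0.57 V − (-0.57 V) = 1.14 V. LSB = 1.14 V / 2^13 ≈ 139.2 µV.
(V_in − V_min)/LSB = (-0.1354279 − (-0.57)) × 8192/1.14 = 3122.8199 → nearest code k = 3123.
V_code = -0.57 + (3123/8192) × 1.14 = -0.1354028320 V.
Error = V_in − V_code = -0.1354279 − (-0.1354028320) = −25.1 µV.

−25.1 µV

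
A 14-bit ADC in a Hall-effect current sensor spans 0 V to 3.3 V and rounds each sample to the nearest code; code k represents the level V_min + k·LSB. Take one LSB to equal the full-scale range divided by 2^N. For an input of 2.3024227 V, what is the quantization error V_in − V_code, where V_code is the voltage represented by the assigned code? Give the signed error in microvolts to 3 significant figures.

V_FS = 3.3 V. LSB = 3.3 V / 2^14 ≈ 201.4 µV.
Position in LSBs: (2.3024227 − (0)) × 16384/3.3 = 11431.1799; rounding gives k = 11431.
V_code = 0 + (11431/16384) × 3.3 = 2.3023864746 V.
Error = V_in − V_code = 2.3024227 − (2.3023864746) = +36.2 µV.

+36.2 µV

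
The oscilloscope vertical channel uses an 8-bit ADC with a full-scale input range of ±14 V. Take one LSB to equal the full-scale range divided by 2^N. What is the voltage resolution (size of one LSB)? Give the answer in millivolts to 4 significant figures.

109.4 mV

Span: 14 V − (-14 V) = 28 V.
There are 2^8 = 256 steps.
One LSB is 28 V / 256 = 109.4 mV.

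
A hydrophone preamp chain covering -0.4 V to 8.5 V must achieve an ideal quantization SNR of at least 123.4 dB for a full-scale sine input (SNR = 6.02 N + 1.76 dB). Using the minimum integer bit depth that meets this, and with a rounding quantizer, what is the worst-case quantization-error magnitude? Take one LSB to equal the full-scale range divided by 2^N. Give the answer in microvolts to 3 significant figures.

Span: 8.5 V − (-0.4 V) = 8.9 V.
Required N = ⌈(123.4 − 1.76)/6.02⌉ = ⌈20.206⌉ = 21.
LSB = 8.9 V ÷ 2^21 = 8.9/2097152 V = 4.2439 µV.
Half an LSB is 2.12 µV.

2.12 µV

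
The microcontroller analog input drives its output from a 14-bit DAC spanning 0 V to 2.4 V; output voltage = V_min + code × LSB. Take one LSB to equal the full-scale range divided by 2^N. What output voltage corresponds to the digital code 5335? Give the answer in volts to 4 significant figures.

0.7815 V

Full-scale range = 2.4 V. LSB = 2.4 V / 2^14.
Output = V_min + (5335/16384) × range = 0 + 0.325623 × 2.4 V
      = 0 + 0.781494 = 0.781494 V.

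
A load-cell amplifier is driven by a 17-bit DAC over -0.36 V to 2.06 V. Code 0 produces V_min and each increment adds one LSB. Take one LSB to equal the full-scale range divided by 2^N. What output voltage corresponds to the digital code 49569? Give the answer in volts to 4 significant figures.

0.5552 V

The full-scale span is 2.06 − (-0.36) = 2.42 V. LSB = 2.42 V / 2^17.
Output = V_min + (49569/131072) × range = -0.36 + 0.378181 × 2.42 V
      = -0.36 V + 0.915199 V = 0.555199 V.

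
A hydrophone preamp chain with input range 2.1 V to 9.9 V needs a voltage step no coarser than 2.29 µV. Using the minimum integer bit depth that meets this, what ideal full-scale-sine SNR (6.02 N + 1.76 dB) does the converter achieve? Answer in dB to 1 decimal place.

134.2 dB

Span: 9.9 V − (2.1 V) = 7.8 V.
Required number of levels: 7.8/2.29 µV = 3.4061e6; smallest N with 2^N ≥ that is 22.
6.02(22) + 1.76 = 134.20 dB.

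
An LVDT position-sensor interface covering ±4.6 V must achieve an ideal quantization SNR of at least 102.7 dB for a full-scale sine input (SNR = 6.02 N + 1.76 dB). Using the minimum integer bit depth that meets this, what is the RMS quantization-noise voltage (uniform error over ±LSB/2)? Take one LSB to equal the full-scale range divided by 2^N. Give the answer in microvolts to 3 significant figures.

20.3 µV

The full-scale span is 4.6 − (-4.6) = 9.2 V.
6.02 N + 1.76 ≥ 102.7 gives N ≥ 16.767, so the minimum integer is 17.
LSB = 9.2 V ÷ 2^17 = 9.2/131072 V = 70.190 µV.
σ_q = LSB/√12 = 70.190 µV/3.4641 = 20.3 µV.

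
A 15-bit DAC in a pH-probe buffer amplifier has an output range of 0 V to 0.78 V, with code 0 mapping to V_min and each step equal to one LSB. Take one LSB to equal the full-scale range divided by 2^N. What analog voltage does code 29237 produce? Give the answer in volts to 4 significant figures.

0.6959 V

Range is 0.78 V. LSB = 0.78 V / 2^15.
V_out = V_min + code × LSB = 0 V + 29237 × 0.78 V / 32768
      = 0 V + 0.695949 V = 0.695949 V.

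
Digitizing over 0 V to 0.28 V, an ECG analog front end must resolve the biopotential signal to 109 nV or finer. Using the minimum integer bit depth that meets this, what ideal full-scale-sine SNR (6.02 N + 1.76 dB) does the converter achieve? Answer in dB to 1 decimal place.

134.2 dB

Span = 0.28 V.
Levels needed ≥ 0.28/109 nV = 2.569e6. 2^22 = 4194304 suffices, so N_min = 22.
Ideal SNR at N = 22: 6.02·22 + 1.76 = 134.2 dB.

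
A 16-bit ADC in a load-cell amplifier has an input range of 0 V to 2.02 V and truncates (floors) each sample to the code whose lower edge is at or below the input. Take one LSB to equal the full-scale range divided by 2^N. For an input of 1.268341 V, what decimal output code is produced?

41149

V_FS = 2.02 V. LSB = 2.02 V / 2^16 ≈ 30.82 µV.
code = ⌊(V_in − V_min)/LSB⌋ = ⌊(V_in − V_min) × 2^16 / range⌋
     = ⌊(1.268341 − (0)) × 65536 / 2.02⌋ = ⌊1.268341 × 65536/2.02⌋
     = ⌊41149.503⌋ = 41149.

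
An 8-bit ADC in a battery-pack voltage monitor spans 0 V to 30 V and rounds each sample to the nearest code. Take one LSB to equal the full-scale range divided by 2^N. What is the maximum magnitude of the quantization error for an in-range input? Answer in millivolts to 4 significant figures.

Span = 30 V.
Step size = 30/256 V = 117.188 mV.
A rounding quantizer has |error| ≤ LSB/2 = 58.59 mV.

58.59 mV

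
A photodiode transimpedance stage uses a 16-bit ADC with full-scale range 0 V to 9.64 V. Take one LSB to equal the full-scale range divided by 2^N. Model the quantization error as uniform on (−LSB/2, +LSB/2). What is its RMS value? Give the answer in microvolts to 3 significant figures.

Span = 9.64 V.
LSB = 9.64 V ÷ 2^16 = 9.64/65536 V = 147.09 µV.
RMS of a uniform error over width LSB is LSB/√12 = 42.5 µV.

42.5 µV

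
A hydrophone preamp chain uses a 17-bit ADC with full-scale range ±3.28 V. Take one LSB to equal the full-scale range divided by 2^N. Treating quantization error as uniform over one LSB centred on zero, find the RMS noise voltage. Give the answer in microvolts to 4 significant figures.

14.45 µV

Range = 3.28 − (-3.28) = 6.56 V.
LSB = 6.56 V / 2^17 = 50.0488 µV.
σ_q = LSB/√12 = 50.0488 µV/3.4641 = 14.45 µV.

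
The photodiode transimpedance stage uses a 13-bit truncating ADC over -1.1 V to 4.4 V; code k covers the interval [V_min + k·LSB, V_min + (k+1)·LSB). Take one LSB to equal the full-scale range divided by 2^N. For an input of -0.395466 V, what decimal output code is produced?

1049

Full-scale range = 4.4 V − (-1.1 V) = 5.5 V. LSB = 5.5 V / 2^13 ≈ 0.6714 mV.
V_in − V_min = -0.395466 − (-1.1) = 0.704534 V.
Divide by LSB: 0.704534 × 8192/5.5 = 1049.3714.
Truncating gives code 1049.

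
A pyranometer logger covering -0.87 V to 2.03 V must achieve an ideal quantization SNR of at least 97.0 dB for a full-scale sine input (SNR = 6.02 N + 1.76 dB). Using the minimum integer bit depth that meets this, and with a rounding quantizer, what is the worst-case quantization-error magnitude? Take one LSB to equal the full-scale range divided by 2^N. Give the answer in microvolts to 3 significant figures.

22.1 µV

Full-scale range = 2.03 V − (-0.87 V) = 2.9 V.
N ≥ (97.0 − 1.76)/6.02 = 15.821 → N_min = 16.
LSB = 2.9 V / 2^16 = 44.250 µV.
Max error for round-to-nearest is LSB/2 = 22.1 µV.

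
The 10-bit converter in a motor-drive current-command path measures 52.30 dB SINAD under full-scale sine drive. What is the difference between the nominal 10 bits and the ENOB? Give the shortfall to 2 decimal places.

N_eff = (52.30 − 1.76)/6.02 = 8.3953 bits.
10 − 8.3953 = 1.60 bits below nominal.

1.60 bits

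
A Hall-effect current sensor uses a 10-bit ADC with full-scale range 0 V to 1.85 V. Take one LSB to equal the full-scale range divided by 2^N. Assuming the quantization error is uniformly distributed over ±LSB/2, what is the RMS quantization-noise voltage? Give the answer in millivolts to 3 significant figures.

Full-scale range = 1.85 V.
Step size = 1.85/1024 V = 1.8066 mV.
RMS of a uniform error over width LSB is LSB/√12 = 0.522 mV.

0.522 mV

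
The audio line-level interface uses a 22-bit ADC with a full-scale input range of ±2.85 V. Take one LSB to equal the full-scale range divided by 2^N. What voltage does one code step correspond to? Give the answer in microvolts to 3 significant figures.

Range = 2.85 − (-2.85) = 5.7 V.
There are 2^22 = 4194304 steps.
LSB = 5.7 V / 2^22 = 1.36 µV.

1.36 µV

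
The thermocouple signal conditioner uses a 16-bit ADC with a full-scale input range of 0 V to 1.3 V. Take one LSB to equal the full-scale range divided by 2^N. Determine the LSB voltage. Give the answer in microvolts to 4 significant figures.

19.84 µV

Span = 1.3 V.
2^16 = 65536 levels.
Step size = 1.3/65536 V = 19.84 µV.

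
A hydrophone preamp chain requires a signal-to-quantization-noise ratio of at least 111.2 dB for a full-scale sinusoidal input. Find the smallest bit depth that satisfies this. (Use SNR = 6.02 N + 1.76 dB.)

19 bits

N ≥ (111.2 − 1.76)/6.02 = 18.179 → N_min = 19.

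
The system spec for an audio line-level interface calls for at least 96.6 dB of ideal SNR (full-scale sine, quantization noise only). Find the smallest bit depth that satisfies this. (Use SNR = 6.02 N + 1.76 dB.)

Required N = ⌈(96.6 − 1.76)/6.02⌉ = ⌈15.754⌉ = 16.

16 bits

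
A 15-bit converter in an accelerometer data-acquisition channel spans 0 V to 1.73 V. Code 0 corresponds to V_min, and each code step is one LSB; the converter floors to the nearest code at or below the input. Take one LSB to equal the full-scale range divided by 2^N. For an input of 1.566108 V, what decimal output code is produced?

29663

Span = 1.73 V. LSB = 1.73 V / 2^15 ≈ 52.80 µV.
V_in − V_min = 1.566108 − (0) = 1.566108 V.
Divide by LSB: 1.566108 × 32768/1.73 = 29663.7150.
Truncating gives code 29663.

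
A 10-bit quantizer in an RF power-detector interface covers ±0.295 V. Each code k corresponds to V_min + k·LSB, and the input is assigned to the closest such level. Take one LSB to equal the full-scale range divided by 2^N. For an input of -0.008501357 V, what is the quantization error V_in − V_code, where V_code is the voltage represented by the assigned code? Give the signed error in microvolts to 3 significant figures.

+141 µV

The full-scale span is 0.295 − (-0.295) = 0.59 V. LSB = 0.59 V / 2^10 ≈ 0.5762 mV.
(V_in − V_min)/LSB = (-0.008501357 − (-0.295)) × 1024/0.59 = 497.2451 → nearest code k = 497.
V_code = -0.295 + (497/1024) × 0.59 = -0.008642578125 V.
V_in − V_code = -0.008501357 − (-0.008642578125) = +141 µV.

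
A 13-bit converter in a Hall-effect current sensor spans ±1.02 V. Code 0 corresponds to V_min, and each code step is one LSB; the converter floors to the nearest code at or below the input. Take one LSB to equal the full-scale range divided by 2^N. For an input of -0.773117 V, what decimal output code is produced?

991

Full-scale range = 1.02 V − (-1.02 V) = 2.04 V. LSB = 2.04 V / 2^13 ≈ 249.0 µV.
(V_in − V_min) × 2^13/range = (-0.773117 − (-1.02)) × 8192/2.04 = 991.405.
Floor → code = 991.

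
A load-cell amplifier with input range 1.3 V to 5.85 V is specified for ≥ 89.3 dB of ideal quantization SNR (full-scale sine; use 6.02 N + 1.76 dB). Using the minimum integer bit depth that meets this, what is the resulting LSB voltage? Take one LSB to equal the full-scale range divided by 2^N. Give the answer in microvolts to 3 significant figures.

Range = 5.85 − (1.3) = 4.55 V.
Solving 6.02 N ≥ 89.3 − 1.76: N ≥ 14.542. Round up → N = 15.
One LSB is 4.55 V / 32768 = 139 µV.

139 µV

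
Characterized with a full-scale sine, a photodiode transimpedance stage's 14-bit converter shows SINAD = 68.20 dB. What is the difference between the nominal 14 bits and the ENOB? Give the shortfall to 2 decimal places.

2.96 bits

N_eff = (68.20 − 1.76)/6.02 = 11.0365 bits.
14 − 11.0365 = 2.96 bits below nominal.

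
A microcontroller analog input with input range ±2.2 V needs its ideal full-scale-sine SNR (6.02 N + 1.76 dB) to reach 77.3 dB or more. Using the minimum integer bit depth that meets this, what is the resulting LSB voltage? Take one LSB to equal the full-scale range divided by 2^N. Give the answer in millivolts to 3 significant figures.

The full-scale span is 2.2 − (-2.2) = 4.4 V.
Required N = ⌈(77.3 − 1.76)/6.02⌉ = ⌈12.548⌉ = 13.
Step size = 4.4/8192 V = 0.537 mV.

0.537 mV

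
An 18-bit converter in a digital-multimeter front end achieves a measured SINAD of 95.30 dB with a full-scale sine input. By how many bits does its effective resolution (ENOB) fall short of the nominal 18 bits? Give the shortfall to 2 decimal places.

2.46 bits

Effective bits = (95.30 − 1.76)/6.02 = 15.5382.
Shortfall = 18 − 15.5382 = 2.4618 bits.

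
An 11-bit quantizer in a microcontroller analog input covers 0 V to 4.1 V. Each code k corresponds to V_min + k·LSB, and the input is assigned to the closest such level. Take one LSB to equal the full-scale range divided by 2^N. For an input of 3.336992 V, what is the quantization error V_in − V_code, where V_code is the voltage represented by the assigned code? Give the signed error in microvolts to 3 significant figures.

−264 µV

V_FS = 4.1 V. LSB = 4.1 V / 2^11 ≈ 2.002 mV.
Position in LSBs: (3.336992 − (0)) × 2048/4.1 = 1666.8682; rounding gives k = 1667.
V_code = 0 + (1667/2048) × 4.1 = 3.337255859 V.
e = 3.336992 − (3.337255859) = −264 µV.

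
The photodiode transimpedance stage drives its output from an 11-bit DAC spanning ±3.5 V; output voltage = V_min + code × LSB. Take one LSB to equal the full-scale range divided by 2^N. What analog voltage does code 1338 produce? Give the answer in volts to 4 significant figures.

Range = 3.5 − (-3.5) = 7 V. LSB = 7 V / 2^11.
Output = V_min + (1338/2048) × range = -3.5 + 0.653320 × 7 V
      = -3.5 V + 4.57324 V = 1.07324 V.

1.073 V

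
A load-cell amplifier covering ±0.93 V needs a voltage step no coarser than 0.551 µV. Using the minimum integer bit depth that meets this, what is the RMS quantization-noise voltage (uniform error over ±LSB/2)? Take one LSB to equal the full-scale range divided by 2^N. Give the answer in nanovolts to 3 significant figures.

128 nV

Full-scale range = 0.93 V − (-0.93 V) = 1.86 V.
Required number of levels: 1.86/0.551 µV = 3.3757e6; smallest N with 2^N ≥ that is 22.
LSB = 1.86 V ÷ 2^22 = 1.86/4194304 V = 443.46 nV.
σ_q = LSB/√12 = 443.46 nV/3.4641 = 128 nV.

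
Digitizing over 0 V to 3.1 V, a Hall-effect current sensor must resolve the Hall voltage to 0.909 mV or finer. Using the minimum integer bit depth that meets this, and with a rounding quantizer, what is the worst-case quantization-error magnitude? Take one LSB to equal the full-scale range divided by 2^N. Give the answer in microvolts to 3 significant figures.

378 µV

Full-scale range = 3.1 V.
Need 2^N ≥ 3.1 V / 0.909 mV = 3410 → N_min = 12.
LSB = 3.1 V / 2^12 = 0.75684 mV.
|e|_max = LSB/2 = 378 µV.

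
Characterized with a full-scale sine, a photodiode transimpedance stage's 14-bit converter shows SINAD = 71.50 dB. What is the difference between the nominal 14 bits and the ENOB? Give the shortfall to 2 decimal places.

N_eff = (71.50 − 1.76)/6.02 = 11.5847 bits.
Shortfall = 14 − 11.5847 = 2.4153 bits.

2.42 bits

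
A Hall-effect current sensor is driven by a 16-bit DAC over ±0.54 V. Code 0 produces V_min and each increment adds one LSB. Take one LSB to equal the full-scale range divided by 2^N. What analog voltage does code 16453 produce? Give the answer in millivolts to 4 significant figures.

Full-scale range = 0.54 V − (-0.54 V) = 1.08 V. LSB = 1.08 V / 2^16.
V_out = V_min + code × LSB = -0.54 V + 16453 × 1.08 V / 65536
      = -0.54 + 0.271137 = -0.268863 V.

-268.9 mV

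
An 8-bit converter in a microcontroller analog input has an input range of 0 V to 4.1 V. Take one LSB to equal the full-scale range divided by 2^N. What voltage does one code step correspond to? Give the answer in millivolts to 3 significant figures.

Span = 4.1 V.
There are 2^8 = 256 steps.
Step size = 4.1/256 V = 16.0 mV.

16.0 mV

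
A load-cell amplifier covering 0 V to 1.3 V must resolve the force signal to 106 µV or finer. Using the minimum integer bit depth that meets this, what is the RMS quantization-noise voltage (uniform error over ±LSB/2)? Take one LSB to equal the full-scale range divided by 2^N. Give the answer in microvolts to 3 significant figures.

Full-scale range = 1.3 V.
Need 2^N ≥ 1.3 V / 106 µV = 12260 → N_min = 14.
LSB = 1.3 V ÷ 2^14 = 1.3/16384 V = 79.346 µV.
V_rms = LSB/√12 = 22.9 µV.

22.9 µV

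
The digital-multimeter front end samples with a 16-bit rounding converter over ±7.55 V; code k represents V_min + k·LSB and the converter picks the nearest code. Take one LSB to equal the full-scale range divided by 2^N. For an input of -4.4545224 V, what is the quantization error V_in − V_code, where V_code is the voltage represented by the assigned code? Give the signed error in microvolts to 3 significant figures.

Range = 7.55 − (-7.55) = 15.1 V. LSB = 15.1 V / 2^16 ≈ 230.4 µV.
(V_in − V_min)/LSB = (-4.4545224 − (-7.55)) × 65536/15.1 = 13434.7828 → nearest code k = 13435.
V_code = -7.55 + (13435/65536) × 15.1 = -4.4544723511 V.
e = -4.4545224 − (-4.4544723511) = −50.0 µV.

−50.0 µV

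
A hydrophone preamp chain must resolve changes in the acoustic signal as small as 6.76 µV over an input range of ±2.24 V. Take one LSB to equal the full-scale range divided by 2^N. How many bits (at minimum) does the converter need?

Range = 2.24 − (-2.24) = 4.48 V.
Levels needed ≥ 4.48/6.76 µV = 662700. 2^20 = 1048576 suffices, so N_min = 20.

20 bits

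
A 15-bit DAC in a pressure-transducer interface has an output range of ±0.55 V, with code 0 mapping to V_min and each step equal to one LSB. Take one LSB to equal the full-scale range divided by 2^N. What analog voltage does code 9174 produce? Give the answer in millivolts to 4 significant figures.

-242.0 mV

Full-scale range = 0.55 V − (-0.55 V) = 1.1 V. LSB = 1.1 V / 2^15.
Output = V_min + (9174/32768) × range = -0.55 + 0.279968 × 1.1 V
      = -0.55 + 0.307965 = -0.242035 V.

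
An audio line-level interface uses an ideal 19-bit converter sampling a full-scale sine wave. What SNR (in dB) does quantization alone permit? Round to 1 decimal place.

6.02(19) + 1.76 = 114.38 + 1.76 = 116.14 dB.

116.1 dB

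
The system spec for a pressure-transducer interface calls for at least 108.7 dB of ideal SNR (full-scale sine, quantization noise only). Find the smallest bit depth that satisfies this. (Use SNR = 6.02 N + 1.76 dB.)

Required N = ⌈(108.7 − 1.76)/6.02⌉ = ⌈17.764⌉ = 18.

18 bits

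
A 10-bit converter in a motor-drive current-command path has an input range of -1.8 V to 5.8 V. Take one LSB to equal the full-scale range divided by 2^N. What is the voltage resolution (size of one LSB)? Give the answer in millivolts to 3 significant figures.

Span: 5.8 V − (-1.8 V) = 7.6 V.
2^10 = 1024 levels.
LSB = 7.6 V / 2^10 = 7.42 mV.

7.42 mV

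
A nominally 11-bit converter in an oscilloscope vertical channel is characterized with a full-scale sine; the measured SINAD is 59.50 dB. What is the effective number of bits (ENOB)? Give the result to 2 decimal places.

ENOB = (SINAD − 1.76) / 6.02 = (59.50 − 1.76) / 6.02 = 57.74 / 6.02 = 9.5914.

9.59 bits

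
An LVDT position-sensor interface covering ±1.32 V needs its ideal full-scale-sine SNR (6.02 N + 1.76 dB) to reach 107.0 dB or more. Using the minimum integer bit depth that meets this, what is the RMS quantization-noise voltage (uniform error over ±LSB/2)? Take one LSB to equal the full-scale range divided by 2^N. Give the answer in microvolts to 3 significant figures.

Span: 1.32 V − (-1.32 V) = 2.64 V.
N ≥ (107.0 − 1.76)/6.02 = 17.482 → N_min = 18.
Step size = 2.64/262144 V = 10.071 µV.
V_rms = LSB/√12 = 2.91 µV.

2.91 µV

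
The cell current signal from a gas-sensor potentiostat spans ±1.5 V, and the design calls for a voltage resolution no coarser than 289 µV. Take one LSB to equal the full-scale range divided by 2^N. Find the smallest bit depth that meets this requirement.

14 bits

The full-scale span is 1.5 − (-1.5) = 3 V.
Need 2^N ≥ 3 V / 289 µV = 10380 → N_min = 14.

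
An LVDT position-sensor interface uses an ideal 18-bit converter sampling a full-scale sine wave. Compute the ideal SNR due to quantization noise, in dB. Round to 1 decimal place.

110.1 dB

6.02(18) + 1.76 = 108.36 + 1.76 = 110.12 dB.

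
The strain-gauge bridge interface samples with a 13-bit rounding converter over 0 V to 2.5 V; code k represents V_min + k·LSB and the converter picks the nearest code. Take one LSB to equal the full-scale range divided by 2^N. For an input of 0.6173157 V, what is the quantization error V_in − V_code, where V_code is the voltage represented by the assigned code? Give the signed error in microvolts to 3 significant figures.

Full-scale range = 2.5 V. LSB = 2.5 V / 2^13 ≈ 305.2 µV.
(0.6173157 − (0)) / LSB = 0.6173157 × 8192/2.5 = 2022.8201. Nearest integer: k = 2023.
V_code = V_min + k × range/2^13 = 0 + 2023 × 2.5/8192 = 0.6173706055 V.
Error = V_in − V_code = 0.6173157 − (0.6173706055) = −54.9 µV.

−54.9 µV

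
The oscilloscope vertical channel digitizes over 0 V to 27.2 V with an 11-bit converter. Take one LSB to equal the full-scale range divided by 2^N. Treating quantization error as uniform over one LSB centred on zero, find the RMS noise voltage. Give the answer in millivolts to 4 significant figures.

3.834 mV

Range is 27.2 V.
LSB = 27.2 V / 2^11 = 13.2813 mV.
For a uniform distribution on [−LSB/2, +LSB/2], V_rms = LSB/√12 = 13.2813 mV/3.4641 = 3.834 mV.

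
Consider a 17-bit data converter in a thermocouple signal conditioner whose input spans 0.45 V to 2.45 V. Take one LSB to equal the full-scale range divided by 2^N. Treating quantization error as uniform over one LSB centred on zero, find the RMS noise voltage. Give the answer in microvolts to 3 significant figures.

4.40 µV

Range = 2.45 − (0.45) = 2 V.
LSB = 2 V ÷ 2^17 = 2/131072 V = 15.259 µV.
σ_q = LSB/√12 = 15.259 µV/3.4641 = 4.40 µV.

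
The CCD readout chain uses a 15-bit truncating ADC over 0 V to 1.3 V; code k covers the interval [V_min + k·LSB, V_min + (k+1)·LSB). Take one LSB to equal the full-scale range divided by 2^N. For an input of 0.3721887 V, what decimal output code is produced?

9381

Range is 1.3 V. LSB = 1.3 V / 2^15 ≈ 39.67 µV.
(V_in − V_min) × 2^15/range = (0.3721887 − (0)) × 32768/1.3 = 9381.446.
Floor → code = 9381.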